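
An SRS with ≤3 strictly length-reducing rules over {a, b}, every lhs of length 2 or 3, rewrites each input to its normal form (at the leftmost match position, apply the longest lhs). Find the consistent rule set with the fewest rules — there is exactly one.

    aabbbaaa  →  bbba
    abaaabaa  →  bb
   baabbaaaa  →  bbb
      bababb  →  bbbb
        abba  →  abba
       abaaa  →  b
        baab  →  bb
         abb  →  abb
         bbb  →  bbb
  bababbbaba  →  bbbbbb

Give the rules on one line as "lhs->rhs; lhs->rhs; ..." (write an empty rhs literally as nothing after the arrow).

  | aabbbaaa => bbbaaa => bbba
  | abaaabaa => baabaa => bbaa => bb
  | baabbaaaa => bbbaaaa => bbbaa => bbb
  | bababb => bbbb

aa->; aba->b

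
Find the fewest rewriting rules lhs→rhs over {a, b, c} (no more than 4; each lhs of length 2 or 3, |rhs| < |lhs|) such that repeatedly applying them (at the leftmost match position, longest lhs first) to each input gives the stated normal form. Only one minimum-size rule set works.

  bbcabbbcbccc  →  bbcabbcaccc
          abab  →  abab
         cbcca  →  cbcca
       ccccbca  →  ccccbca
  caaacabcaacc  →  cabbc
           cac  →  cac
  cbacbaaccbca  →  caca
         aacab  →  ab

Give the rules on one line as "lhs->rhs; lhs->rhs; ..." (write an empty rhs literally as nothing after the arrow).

aac->; abc->bb; bcb->ca; cba->aa

  | bbcabbbcbccc => bbcabbcaccc
  | abab
  | cbcca
  | ccccbca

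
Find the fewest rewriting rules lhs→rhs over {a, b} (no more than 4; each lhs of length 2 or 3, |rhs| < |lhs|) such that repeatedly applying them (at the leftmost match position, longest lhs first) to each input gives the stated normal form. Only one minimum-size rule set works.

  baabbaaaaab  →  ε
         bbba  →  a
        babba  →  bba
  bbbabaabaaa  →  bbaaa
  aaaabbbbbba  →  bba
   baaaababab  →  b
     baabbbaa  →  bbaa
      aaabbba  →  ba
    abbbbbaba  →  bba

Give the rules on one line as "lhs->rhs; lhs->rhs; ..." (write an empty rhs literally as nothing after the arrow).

  | baabbaaaaab => babaaaaab => bbaaaaab => bbaaaab => bbaaab => bbaab => bbab => bbb => ε
  | bbba => a
  | babba => bba
  | bbbabaabaaa => abaabaaa => baabaaa => babaaa => bbaaa

ab->b; abb->b; bbb->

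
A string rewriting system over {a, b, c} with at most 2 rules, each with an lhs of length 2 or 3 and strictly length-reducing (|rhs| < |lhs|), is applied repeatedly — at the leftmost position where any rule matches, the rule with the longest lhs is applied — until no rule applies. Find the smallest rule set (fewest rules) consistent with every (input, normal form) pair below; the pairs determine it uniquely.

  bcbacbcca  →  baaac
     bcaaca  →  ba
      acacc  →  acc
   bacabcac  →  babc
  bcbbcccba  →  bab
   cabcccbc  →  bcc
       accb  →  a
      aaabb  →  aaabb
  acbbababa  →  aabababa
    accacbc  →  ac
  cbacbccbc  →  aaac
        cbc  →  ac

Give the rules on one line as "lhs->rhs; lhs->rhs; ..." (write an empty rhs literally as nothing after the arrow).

  | bcbacbcca => baacbcca => baaacca => baaac
  | bcaaca => baca => ba
  | acacc => acc
  | bacabcac => babcac => babc

ca->; cb->a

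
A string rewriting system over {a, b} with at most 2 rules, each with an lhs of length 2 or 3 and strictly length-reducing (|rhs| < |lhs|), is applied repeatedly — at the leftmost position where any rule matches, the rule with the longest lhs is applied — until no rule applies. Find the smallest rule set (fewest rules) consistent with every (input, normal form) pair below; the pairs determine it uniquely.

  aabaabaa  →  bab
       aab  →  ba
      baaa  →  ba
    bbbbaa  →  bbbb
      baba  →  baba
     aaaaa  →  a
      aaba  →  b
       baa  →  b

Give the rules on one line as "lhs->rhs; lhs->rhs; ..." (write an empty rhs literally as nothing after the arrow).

  | aabaabaa => baaabaa => babaa => bab
  | aab => ba
  | baaa => ba
  | bbbbaa => bbbb

aa->; aab->ba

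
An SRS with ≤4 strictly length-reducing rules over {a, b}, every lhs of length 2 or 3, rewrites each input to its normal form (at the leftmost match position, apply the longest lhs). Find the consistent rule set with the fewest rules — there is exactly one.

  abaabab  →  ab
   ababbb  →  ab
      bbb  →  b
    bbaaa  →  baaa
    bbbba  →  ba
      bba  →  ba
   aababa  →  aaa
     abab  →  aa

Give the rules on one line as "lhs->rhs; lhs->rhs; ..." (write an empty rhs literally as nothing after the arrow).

  | abaabab => ababab => aaab => aab => ab
  | ababbb => aabb => abb => ab
  | bbb => bb => b
  | bbaaa => baaa

aab->ab; bab->a; bb->b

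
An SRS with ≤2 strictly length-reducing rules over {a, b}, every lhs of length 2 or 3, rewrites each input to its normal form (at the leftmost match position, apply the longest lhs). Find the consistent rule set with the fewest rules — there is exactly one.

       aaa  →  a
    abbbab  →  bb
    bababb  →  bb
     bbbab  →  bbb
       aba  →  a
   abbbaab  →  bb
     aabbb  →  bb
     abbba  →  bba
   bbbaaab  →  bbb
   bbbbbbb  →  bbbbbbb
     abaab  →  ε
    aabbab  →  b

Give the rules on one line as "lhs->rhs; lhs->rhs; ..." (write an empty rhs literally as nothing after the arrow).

aa->a; ab->

  | aaa => aa => a
  | abbbab => bbab => bb
  | bababb => babb => bb
  | bbbab => bbb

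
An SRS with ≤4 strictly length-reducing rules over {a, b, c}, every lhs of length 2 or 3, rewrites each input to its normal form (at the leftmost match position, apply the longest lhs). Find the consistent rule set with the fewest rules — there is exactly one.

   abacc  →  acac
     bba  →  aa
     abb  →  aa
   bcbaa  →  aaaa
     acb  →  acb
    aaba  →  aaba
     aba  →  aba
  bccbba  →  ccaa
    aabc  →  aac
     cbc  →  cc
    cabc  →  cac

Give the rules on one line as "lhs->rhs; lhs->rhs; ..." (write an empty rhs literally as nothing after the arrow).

bac->ca; bb->a; bc->c; bcb->aa

  | abacc => acac
  | bba => aa
  | abb => aa
  | bcbaa => aaaa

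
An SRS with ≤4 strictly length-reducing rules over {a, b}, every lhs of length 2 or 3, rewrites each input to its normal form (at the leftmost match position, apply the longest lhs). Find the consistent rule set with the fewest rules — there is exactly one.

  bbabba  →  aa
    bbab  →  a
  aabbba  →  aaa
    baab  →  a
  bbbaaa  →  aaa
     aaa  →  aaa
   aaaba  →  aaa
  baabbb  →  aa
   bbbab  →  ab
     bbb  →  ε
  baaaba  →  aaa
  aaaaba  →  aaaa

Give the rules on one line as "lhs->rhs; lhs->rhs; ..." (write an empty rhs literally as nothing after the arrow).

  | bbabba => aabba => aba => aa
  | bbab => aab => a
  | aabbba => abba => aaa
  | baab => aab => a

aab->a; ba->a; bb->a; bbb->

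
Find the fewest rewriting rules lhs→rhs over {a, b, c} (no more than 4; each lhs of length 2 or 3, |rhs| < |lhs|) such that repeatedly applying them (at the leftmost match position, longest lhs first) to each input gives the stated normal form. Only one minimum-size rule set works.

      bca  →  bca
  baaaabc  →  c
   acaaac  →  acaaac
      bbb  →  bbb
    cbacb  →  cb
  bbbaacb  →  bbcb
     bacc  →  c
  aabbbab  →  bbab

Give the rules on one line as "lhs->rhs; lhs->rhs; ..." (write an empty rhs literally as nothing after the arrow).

  | bca
  | baaaabc => aabc => c
  | acaaac
  | bbb

aab->; baa->; bac->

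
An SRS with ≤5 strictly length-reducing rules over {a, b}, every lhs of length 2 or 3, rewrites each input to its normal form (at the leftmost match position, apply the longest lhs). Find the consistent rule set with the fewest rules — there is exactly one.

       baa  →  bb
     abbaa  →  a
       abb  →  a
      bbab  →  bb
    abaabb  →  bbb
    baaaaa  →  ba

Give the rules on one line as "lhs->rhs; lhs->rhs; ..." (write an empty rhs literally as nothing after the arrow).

aa->b; aaa->a; ab->; abb->a

  | baa => bb
  | abbaa => aaa => a
  | abb => a
  | bbab => bb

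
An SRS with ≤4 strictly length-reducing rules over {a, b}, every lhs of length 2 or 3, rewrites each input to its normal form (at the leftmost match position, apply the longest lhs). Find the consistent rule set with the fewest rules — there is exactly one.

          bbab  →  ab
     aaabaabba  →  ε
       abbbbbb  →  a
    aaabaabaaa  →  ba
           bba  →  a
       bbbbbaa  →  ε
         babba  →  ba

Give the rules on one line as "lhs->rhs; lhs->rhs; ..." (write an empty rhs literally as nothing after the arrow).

aa->b; bab->; bb->; bbb->ba

  | bbab => ab
  | aaabaabba => babaabba => aabba => bbba => baa => bb => ε
  | abbbbbb => ababbb => abb => a
  | aaabaabaaa => babaabaaa => aabaaa => bbaaa => aaa => ba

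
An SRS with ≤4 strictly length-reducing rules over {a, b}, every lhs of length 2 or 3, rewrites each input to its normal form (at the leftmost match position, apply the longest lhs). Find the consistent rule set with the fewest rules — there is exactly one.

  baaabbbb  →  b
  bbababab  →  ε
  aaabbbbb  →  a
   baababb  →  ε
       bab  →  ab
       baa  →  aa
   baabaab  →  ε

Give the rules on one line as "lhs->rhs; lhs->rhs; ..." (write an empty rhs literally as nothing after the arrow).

  | baaabbbb => aaabbbb => abbb => b
  | bbababab => aababab => abab => aab => ε
  | aaabbbbb => abbbb => bb => a
  | baababb => aababb => abb => ε

aab->; abb->; ba->a; bb->a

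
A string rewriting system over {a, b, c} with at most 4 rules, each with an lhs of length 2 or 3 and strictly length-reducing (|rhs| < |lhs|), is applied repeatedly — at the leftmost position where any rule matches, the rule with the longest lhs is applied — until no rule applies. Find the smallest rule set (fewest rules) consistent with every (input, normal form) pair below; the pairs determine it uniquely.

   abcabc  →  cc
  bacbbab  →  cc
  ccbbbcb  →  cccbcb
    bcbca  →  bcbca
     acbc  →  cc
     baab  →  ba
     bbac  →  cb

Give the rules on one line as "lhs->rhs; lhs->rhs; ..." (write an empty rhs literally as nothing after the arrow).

  | abcabc => cabc => cc
  | bacbbab => bbbbab => cbbab => ccab => cc
  | ccbbbcb => cccbcb
  | bcbca

ab->; ac->b; bb->c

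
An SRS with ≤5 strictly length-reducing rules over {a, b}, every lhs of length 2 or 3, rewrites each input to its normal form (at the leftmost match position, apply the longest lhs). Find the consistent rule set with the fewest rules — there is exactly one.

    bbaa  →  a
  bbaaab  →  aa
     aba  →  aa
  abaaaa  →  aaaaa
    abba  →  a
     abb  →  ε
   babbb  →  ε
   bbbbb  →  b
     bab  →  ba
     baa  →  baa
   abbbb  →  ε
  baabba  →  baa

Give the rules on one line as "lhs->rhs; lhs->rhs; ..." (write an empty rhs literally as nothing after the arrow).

ab->a; abb->; bb->; bba->

  | bbaa => a
  | bbaaab => aab => aa
  | aba => aa
  | abaaaa => aaaaa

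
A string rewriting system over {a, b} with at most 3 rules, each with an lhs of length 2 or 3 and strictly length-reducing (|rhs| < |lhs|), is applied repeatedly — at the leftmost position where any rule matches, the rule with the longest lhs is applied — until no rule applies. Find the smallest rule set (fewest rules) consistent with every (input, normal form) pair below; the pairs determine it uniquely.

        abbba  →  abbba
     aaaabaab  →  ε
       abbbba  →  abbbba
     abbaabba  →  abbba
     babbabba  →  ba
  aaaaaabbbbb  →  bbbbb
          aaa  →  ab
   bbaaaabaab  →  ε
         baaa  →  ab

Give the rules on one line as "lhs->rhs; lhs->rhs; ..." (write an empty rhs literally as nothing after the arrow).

  | abbba
  | aaaabaab => ababaab => aabaab => aab => ε
  | abbbba
  | abbaabba => abbba

aaa->ab; aab->; bab->ab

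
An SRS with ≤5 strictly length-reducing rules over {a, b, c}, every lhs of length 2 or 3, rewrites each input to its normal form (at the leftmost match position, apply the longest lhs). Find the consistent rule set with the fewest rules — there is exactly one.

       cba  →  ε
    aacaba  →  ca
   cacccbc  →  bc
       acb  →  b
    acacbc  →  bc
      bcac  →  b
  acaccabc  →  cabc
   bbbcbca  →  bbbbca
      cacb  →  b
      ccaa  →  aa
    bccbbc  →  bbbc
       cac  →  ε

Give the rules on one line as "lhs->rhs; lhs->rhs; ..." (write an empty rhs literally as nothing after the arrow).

  | cba => ba => ε
  | aacaba => acaba => caba => ca
  | cacccbc => ccccbc => ccbc => bc
  | acb => cb => b

ac->c; ba->; cb->b; cc->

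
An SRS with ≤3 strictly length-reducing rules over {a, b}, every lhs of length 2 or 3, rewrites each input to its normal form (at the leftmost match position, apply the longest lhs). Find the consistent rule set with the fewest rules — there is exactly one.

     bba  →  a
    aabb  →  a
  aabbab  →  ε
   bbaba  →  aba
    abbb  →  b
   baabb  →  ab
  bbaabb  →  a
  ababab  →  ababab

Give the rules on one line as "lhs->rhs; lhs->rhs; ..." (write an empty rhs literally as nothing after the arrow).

  | bba => a
  | aabb => bbb => a
  | aabbab => bbbab => aab => bb => ε
  | bbaba => aba

aa->b; bb->; bbb->a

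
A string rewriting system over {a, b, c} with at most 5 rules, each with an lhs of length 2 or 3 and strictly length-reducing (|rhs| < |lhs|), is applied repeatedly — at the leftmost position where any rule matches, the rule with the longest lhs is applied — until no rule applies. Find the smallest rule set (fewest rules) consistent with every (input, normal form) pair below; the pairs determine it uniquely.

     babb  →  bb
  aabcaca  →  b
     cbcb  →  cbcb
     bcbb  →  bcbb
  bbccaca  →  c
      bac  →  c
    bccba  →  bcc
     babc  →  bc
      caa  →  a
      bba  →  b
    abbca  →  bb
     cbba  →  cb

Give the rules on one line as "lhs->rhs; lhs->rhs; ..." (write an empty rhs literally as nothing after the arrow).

ab->b; ba->; ca->; cca->ac

  | babb => bb
  | aabcaca => abcaca => bcaca => bca => b
  | cbcb
  | bcbb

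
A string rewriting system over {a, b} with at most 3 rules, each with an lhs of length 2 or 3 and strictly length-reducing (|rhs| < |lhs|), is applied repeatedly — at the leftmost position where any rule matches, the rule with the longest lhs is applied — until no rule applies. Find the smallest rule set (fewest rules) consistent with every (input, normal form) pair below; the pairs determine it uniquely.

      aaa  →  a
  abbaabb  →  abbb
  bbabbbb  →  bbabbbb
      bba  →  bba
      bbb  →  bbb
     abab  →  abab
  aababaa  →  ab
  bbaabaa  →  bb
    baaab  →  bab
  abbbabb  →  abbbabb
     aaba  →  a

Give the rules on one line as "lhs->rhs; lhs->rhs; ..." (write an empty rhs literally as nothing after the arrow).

  | aaa => a
  | abbaabb => abbb
  | bbabbbb
  | bba

aa->; aab->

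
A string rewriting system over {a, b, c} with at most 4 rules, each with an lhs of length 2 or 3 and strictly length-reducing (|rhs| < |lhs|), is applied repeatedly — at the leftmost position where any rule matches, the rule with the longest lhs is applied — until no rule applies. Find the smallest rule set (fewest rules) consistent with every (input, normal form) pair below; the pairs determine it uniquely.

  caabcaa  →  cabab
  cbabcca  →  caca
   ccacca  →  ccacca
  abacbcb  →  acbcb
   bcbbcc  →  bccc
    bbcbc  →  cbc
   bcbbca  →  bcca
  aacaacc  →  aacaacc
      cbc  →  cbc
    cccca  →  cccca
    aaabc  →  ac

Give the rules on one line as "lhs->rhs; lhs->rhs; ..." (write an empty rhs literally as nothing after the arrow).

  | caabcaa => cabaaa => cabab
  | cbabcca => cbbaca => caca
  | ccacca
  | abacbcb => acbcb

aaa->ab; abc->ba; bac->c; bb->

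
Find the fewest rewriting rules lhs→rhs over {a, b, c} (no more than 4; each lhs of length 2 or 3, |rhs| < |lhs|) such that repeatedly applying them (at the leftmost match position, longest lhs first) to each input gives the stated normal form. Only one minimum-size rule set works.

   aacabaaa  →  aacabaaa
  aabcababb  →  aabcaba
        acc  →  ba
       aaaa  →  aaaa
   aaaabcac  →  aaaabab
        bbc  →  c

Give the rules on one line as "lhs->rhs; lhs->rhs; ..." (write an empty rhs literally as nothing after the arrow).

  | aacabaaa
  | aabcababb => aabcaba
  | acc => ba
  | aaaa

acc->ba; bb->; cac->ab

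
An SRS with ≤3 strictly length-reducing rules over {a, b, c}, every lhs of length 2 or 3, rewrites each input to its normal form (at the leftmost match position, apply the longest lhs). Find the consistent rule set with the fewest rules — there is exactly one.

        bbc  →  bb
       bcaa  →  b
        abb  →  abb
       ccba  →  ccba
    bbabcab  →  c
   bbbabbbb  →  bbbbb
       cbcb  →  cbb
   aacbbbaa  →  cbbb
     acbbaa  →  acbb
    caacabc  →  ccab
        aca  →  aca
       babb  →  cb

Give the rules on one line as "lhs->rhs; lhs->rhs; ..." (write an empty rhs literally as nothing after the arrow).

  | bbc => bb
  | bcaa => baa => b
  | abb
  | ccba

aa->; bab->c; bc->b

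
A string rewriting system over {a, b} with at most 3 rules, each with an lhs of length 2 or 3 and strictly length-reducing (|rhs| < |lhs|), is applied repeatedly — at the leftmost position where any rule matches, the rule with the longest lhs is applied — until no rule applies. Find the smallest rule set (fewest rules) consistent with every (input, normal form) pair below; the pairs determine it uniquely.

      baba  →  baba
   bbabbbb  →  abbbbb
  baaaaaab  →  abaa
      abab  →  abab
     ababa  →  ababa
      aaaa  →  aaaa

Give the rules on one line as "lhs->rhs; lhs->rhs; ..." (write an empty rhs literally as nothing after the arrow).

aab->ba; bba->ab

  | baba
  | bbabbbb => abbbbb
  | baaaaaab => baaaaba => baabaa => bbaaa => abaa
  | abab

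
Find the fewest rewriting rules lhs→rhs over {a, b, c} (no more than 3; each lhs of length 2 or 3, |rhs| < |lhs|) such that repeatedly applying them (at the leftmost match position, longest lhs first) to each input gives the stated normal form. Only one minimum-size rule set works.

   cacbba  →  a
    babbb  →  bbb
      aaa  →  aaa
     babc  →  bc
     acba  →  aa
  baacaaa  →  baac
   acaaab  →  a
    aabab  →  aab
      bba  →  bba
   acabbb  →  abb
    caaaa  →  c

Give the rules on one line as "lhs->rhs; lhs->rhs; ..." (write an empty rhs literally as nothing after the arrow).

bab->b; ca->c; cb->

  | cacbba => ccbba => cba => a
  | babbb => bbb
  | aaa
  | babc => bc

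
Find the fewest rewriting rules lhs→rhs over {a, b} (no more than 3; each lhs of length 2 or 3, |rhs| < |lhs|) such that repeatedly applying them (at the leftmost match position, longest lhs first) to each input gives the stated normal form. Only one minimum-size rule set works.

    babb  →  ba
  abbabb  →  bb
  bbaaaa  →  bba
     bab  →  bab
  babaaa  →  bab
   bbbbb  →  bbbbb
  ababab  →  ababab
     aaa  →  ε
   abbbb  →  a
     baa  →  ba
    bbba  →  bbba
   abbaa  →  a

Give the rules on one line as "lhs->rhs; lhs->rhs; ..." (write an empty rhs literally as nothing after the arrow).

aa->a; aaa->; abb->aa

  | babb => baa => ba
  | abbabb => aaabb => bb
  | bbaaaa => bba
  | bab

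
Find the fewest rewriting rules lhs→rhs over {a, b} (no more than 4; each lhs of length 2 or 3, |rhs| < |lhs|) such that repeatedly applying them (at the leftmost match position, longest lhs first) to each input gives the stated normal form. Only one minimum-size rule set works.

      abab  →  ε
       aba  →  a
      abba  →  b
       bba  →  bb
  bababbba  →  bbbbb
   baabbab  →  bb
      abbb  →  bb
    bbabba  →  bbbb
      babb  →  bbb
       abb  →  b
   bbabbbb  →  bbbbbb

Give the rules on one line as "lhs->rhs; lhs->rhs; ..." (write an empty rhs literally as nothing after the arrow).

  | abab => ab => ε
  | aba => a
  | abba => ba => b
  | bba => bb

ab->; ba->b; baa->a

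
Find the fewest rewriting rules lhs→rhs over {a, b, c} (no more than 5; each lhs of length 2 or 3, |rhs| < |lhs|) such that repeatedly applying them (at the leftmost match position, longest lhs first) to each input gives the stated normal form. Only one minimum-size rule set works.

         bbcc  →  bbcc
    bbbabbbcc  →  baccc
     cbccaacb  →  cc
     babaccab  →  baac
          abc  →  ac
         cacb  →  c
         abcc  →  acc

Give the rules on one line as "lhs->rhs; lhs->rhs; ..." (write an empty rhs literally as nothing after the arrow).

  | bbcc
  | bbbabbbcc => bacbbbcc => bacbbcc => bacbcc => baccc
  | cbccaacb => cccaacb => ccacb => ccb => cc
  | babaccab => baaccab => baacb => baac

ab->a; bba->ac; ca->; cb->c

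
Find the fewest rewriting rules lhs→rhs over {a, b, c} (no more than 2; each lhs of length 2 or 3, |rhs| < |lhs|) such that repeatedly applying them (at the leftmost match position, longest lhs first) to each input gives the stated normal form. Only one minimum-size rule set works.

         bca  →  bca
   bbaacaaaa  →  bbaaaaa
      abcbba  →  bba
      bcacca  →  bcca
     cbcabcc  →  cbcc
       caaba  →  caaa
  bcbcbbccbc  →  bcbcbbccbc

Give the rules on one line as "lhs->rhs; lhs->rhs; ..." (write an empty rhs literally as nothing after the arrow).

ab->a; ac->

  | bca
  | bbaacaaaa => bbaaaaa
  | abcbba => acbba => bba
  | bcacca => bcca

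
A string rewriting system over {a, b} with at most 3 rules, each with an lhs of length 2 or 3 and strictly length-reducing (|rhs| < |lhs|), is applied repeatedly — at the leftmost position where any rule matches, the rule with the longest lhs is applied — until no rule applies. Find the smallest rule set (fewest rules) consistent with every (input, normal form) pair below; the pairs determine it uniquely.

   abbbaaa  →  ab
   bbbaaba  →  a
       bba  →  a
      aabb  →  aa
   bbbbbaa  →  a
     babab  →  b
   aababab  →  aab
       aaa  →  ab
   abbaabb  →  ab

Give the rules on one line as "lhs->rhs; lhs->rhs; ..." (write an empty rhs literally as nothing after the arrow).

aaa->ab; ba->; bb->

  | abbbaaa => abaaa => aaa => ab
  | bbbaaba => baaba => aba => a
  | bba => a
  | aabb => aa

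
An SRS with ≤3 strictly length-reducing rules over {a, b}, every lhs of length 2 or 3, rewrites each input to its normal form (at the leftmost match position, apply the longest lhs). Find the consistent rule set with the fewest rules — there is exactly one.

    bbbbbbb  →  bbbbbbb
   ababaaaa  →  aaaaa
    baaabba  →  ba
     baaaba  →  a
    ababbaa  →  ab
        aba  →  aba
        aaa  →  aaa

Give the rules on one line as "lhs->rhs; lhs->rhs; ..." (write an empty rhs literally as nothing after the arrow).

  | bbbbbbb
  | ababaaaa => aaaaa
  | baaabba => babba => ba
  | baaaba => baba => a

baa->b; bab->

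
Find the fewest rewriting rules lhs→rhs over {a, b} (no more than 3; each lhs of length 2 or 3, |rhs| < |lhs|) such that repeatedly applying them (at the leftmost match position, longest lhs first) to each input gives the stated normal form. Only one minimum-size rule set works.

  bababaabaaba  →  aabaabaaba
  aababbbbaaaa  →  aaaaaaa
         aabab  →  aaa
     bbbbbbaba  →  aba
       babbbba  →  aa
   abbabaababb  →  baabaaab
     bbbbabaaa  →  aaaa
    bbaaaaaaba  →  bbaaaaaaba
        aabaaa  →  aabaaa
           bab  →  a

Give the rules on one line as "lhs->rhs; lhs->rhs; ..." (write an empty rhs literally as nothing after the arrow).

abb->ba; bab->a; bbb->

  | bababaabaaba => aabaabaaba
  | aababbbbaaaa => aaabbbaaaa => aababaaaa => aaaaaaa
  | aabab => aaa
  | bbbbbbaba => bbbaba => aba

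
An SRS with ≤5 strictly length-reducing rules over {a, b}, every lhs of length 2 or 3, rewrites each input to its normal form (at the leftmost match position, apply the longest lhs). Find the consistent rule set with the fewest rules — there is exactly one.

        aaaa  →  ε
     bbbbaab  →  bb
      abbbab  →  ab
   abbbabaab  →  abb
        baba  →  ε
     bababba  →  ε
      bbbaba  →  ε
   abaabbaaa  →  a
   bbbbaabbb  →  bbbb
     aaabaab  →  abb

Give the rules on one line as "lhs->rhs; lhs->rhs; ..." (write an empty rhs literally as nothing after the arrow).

  | aaaa => aa => ε
  | bbbbaab => bbbaab => bbaab => baab => bb
  | abbbab => abbab => abab => ab
  | abbbabaab => abbabaab => ababaab => abaab => abb

aa->; ba->; baa->b; bba->ba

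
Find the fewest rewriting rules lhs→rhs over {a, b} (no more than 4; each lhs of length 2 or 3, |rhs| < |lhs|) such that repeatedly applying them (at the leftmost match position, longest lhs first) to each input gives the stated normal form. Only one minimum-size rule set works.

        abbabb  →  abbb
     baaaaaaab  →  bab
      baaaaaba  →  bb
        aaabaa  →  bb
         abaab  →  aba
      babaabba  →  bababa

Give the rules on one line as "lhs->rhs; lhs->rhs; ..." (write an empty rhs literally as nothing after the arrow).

aa->b; aaa->; aab->a; bba->b

  | abbabb => abbb
  | baaaaaaab => baaaab => bab
  | baaaaaba => baaba => baa => bb
  | aaabaa => baa => bb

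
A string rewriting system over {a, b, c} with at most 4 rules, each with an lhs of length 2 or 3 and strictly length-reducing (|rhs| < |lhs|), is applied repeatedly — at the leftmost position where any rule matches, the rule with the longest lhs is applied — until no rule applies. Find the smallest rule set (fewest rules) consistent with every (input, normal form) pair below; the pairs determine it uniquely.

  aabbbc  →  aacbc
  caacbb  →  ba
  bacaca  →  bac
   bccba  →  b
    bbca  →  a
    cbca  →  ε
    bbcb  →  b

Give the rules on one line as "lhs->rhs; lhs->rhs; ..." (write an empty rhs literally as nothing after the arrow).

bb->c; ca->b; cc->

  | aabbbc => aacbc
  | caacbb => bacbb => bacc => ba
  | bacaca => babca => babb => bac
  | bccba => bba => ca => b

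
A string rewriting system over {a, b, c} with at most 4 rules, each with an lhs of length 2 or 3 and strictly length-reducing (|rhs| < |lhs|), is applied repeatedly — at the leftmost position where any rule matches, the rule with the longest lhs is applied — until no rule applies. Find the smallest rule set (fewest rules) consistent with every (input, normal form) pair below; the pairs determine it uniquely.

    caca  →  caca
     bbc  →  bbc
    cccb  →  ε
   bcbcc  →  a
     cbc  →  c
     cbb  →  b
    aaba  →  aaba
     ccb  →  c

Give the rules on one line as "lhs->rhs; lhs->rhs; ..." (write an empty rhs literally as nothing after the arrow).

bcc->a; cb->; ccc->c

  | caca
  | bbc
  | cccb => cb => ε
  | bcbcc => bcc => a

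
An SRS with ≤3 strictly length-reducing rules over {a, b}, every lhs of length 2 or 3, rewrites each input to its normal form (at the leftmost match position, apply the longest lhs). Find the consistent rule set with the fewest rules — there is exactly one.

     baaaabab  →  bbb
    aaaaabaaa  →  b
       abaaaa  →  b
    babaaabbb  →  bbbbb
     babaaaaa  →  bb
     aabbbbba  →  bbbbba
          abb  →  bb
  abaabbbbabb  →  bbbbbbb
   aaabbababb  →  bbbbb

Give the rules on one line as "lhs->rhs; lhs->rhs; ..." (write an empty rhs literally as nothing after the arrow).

ab->b; aba->ab

  | baaaabab => baaaabb => baaabb => baabb => babb => bbb
  | aaaaabaaa => aaaaabaa => aaaaaba => aaaaab => aaaab => aaab => aab => ab => b
  | abaaaa => abaaa => abaa => aba => ab => b
  | babaaabbb => babaabbb => bababbb => babbbb => bbbbb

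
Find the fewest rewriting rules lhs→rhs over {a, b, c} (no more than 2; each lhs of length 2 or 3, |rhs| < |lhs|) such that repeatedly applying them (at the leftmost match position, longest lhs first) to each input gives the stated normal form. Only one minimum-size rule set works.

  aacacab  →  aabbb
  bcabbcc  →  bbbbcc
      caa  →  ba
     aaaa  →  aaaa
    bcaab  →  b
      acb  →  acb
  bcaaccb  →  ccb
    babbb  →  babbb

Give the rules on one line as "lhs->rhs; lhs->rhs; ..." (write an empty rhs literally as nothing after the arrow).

bba->; ca->b

  | aacacab => aabcab => aabbb
  | bcabbcc => bbbbcc
  | caa => ba
  | aaaa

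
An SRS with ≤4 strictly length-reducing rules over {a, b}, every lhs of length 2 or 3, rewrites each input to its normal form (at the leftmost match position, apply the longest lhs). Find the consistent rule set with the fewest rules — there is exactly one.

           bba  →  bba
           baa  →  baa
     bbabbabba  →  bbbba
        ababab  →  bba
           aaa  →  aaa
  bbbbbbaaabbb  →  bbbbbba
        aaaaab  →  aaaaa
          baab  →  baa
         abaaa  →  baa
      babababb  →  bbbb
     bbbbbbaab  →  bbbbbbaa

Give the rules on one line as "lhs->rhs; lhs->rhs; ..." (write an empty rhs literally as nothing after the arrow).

ab->a; aba->b; abb->b

  | bba
  | baa
  | bbabbabba => bbbabba => bbbba
  | ababab => bbab => bba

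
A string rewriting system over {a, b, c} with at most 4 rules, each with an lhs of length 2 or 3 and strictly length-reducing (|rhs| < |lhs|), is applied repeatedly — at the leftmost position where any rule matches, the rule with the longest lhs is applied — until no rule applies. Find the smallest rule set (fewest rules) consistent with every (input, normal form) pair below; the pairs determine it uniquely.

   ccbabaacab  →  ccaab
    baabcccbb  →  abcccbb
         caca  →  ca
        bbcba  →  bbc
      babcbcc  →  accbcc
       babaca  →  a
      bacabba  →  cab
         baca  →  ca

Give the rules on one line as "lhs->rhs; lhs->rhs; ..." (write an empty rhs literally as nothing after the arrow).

  | ccbabaacab => ccacaacab => ccaacab => ccaab
  | baabcccbb => abcccbb
  | caca => ca
  | bbcba => bbc

aca->a; ba->; bab->ac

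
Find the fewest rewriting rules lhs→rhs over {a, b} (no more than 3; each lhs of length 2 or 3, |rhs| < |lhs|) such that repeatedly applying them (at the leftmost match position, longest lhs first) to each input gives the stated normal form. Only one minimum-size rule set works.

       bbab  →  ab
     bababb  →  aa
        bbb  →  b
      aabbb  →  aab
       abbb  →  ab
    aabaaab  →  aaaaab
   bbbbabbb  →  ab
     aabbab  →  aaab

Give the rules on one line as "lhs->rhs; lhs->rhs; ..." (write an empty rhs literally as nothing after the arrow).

  | bbab => ab
  | bababb => ababb => aabb => aa
  | bbb => b
  | aabbb => aab

ba->a; bb->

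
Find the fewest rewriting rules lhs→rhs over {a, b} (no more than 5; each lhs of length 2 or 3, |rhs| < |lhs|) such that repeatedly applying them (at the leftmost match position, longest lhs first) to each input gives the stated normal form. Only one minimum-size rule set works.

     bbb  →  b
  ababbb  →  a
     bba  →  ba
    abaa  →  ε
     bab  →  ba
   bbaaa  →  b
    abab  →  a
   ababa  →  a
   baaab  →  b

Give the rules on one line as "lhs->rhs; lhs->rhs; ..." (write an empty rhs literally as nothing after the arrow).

aa->a; aaa->; ab->a; bb->b

  | bbb => bb => b
  | ababbb => aabbb => abbb => abb => ab => a
  | bba => ba
  | abaa => aaa => ε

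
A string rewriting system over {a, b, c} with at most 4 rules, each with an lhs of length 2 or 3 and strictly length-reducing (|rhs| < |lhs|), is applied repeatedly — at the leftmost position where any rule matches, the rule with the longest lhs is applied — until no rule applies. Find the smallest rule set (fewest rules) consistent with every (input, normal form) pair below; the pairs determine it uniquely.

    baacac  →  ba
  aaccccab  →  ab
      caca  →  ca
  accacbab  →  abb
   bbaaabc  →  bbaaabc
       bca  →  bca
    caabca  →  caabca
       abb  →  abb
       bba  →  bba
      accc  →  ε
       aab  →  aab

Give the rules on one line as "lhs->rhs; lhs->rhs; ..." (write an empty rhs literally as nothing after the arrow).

ac->; cba->ab; cc->

  | baacac => baac => ba
  | aaccccab => acccab => ccab => ab
  | caca => ca
  | accacbab => cacbab => cbab => abb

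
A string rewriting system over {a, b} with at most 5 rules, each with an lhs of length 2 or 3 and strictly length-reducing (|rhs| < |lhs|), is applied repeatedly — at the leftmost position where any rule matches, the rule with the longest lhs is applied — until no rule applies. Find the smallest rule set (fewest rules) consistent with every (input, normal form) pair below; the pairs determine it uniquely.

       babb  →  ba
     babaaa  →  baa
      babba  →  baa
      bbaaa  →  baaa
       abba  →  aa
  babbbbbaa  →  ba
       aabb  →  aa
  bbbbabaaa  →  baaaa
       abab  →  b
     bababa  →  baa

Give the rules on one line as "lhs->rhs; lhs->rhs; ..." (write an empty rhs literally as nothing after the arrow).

  | babb => ba
  | babaaa => bbaa => baa
  | babba => baa
  | bbaaa => baaa

aba->b; abb->a; bb->b; bbb->ba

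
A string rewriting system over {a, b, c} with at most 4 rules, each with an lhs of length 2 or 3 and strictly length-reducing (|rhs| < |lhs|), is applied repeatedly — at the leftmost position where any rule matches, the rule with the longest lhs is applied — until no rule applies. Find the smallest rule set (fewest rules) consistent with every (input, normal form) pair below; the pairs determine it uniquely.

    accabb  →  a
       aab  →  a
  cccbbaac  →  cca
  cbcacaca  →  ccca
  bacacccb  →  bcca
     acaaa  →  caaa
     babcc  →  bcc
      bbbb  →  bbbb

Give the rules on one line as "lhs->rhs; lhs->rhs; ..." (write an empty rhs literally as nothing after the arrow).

ab->; ac->; aca->ca; cb->a

  | accabb => cabb => cb => a
  | aab => a
  | cccbbaac => ccabaac => ccaac => cca
  | cbcacaca => acacaca => cacaca => ccaca => ccca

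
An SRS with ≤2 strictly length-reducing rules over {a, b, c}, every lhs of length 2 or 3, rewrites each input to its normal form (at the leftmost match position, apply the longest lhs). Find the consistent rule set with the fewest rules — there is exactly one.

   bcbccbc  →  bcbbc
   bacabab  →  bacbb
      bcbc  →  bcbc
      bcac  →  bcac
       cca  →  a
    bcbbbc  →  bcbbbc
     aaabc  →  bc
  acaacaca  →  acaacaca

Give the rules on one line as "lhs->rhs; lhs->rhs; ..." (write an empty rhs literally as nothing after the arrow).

  | bcbccbc => bcbbc
  | bacabab => bacbab => bacbb
  | bcbc
  | bcac

ab->b; cc->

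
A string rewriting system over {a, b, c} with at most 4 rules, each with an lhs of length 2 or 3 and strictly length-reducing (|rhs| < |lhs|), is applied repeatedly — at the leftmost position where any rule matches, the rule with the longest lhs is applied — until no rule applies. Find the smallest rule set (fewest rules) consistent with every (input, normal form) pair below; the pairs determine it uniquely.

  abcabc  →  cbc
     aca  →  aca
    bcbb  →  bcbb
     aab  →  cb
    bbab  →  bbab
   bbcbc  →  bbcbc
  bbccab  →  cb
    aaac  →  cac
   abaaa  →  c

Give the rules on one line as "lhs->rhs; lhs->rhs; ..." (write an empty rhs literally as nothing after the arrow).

aa->c; bca->a; bcc->ca

  | abcabc => aabc => cbc
  | aca
  | bcbb
  | aab => cb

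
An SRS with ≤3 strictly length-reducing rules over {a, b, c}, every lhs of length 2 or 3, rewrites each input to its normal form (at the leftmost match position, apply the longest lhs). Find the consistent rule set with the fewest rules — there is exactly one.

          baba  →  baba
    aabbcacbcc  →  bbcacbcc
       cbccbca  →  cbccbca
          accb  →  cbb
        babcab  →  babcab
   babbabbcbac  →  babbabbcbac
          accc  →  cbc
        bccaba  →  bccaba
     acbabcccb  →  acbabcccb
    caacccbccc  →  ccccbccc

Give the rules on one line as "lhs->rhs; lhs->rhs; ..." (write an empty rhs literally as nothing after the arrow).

  | baba
  | aabbcacbcc => bbcacbcc
  | cbccbca
  | accb => cbb

aa->; acc->cb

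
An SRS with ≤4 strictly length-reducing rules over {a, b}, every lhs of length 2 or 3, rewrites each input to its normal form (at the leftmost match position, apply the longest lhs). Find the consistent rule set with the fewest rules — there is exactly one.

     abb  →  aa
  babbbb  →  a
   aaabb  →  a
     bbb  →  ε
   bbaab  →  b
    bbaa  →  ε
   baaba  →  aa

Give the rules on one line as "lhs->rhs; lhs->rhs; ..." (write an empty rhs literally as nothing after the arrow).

  | abb => aa
  | babbbb => bbbbb => bb => a
  | aaabb => bb => a
  | bbb => ε

aaa->; ba->b; bb->a; bbb->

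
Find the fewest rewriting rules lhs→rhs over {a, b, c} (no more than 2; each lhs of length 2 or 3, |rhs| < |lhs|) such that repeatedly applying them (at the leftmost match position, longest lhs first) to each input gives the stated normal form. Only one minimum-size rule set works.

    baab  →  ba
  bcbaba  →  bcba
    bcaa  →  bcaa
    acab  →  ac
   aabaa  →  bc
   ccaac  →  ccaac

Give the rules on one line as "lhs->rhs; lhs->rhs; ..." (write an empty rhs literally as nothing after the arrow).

  | baab => ba
  | bcbaba => bcba
  | bcaa
  | acab => ac

aaa->bc; ab->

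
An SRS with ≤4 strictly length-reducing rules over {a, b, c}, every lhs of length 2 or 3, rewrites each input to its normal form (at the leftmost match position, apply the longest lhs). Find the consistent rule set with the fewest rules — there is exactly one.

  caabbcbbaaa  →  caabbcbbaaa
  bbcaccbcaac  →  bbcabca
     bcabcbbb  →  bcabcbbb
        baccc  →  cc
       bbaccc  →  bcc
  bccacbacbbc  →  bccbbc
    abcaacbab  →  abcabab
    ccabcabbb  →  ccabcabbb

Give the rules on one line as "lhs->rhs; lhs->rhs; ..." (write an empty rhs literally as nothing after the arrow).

  | caabbcbbaaa
  | bbcaccbcaac => bbcabcaac => bbcabca
  | bcabcbbb
  | baccc => cc

ac->; acc->a; bac->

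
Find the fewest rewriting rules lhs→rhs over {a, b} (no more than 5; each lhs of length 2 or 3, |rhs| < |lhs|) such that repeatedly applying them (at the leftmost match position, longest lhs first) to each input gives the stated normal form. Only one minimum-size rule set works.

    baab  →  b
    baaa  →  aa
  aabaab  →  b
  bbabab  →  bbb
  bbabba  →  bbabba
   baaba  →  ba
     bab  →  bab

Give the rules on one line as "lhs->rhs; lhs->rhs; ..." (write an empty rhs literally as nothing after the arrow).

  | baab => aab => b
  | baaa => aaa => aa
  | aabaab => baab => aab => b
  | bbabab => bbb

aaa->aa; aab->b; aba->; baa->aa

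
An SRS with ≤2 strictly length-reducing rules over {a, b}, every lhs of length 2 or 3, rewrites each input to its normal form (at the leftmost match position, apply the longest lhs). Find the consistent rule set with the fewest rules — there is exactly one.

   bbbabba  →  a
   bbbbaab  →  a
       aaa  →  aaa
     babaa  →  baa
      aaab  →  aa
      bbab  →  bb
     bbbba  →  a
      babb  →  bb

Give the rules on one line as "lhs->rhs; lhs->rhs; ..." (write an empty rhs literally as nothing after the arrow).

  | bbbabba => aabba => aba => a
  | bbbbaab => abaab => aab => a
  | aaa
  | babaa => baa

ab->; bbb->a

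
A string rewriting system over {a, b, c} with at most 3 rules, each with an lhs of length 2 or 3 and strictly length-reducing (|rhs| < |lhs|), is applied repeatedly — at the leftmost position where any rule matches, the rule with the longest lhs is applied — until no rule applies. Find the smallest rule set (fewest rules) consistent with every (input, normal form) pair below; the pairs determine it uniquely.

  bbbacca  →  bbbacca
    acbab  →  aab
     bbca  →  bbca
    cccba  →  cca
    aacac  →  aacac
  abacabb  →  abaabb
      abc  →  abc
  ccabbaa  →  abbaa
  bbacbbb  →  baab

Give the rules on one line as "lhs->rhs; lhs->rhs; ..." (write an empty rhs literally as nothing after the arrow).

bab->aa; cab->ab; cb->

  | bbbacca
  | acbab => aab
  | bbca
  | cccba => cca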